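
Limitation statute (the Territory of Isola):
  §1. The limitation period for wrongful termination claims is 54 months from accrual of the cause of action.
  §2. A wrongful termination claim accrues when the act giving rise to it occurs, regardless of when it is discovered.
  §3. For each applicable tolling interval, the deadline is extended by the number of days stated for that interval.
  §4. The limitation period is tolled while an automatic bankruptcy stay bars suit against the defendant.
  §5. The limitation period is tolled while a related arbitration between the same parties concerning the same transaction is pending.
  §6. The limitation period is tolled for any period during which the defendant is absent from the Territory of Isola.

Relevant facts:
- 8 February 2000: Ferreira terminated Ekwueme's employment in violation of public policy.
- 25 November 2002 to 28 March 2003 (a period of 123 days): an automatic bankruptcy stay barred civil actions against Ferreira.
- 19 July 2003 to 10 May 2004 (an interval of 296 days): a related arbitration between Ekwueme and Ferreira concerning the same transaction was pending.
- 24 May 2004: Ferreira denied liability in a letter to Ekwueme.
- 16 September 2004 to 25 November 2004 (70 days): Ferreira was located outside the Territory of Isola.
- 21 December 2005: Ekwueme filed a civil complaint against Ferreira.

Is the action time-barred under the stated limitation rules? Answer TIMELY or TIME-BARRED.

TIME-BARRED

The cause of action accrued on 8 February 2000, the date of the act.
Adding the 54 months base period to 8 February 2000 gives a deadline of 8 August 2004, before any tolling.
Because the automatic bankruptcy stay ran from 25 November 2002 to 28 March 2003, the deadline is extended by 123 days to 9 December 2004.
The period was tolled for 296 days by the pending related arbitration (19 July 2003 to 10 May 2004), pushing the deadline to 1 October 2005.
Because the defendant's absence from the jurisdiction ran from 16 September 2004 to 25 November 2004, the deadline is extended by 70 days to 10 December 2005.
None of the other events listed affects the running of the period under the stated rules.
The 21 December 2005 filing falls after the 10 December 2005 deadline; the claim is time-barred.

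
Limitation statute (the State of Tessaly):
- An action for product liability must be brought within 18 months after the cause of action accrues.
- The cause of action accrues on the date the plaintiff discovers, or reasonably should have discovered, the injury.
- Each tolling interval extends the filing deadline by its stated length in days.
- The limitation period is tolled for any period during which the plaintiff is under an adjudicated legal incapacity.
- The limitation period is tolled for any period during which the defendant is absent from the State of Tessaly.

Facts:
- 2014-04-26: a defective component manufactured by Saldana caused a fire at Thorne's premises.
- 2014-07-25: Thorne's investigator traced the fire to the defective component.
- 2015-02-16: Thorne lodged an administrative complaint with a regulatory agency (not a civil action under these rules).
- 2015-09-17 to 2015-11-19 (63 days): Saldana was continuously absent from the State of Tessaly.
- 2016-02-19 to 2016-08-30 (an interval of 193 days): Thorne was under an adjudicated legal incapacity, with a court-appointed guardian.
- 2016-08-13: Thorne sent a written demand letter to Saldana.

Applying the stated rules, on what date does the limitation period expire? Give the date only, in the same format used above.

2016-10-07

The claim did not accrue until Thorne discovered the injury on 2014-07-25; the 2014-04-26 act date does not start the clock under the stated rule.
18 months from 2014-07-25 is 2016-01-25.
The period was tolled for 63 days by the defendant's absence from the jurisdiction (2015-09-17 to 2015-11-19), pushing the deadline to 2016-03-28.
The plaintiff's legal incapacity from 2016-02-19 to 2016-08-30 tolled the period for 193 days, extending the deadline to 2016-10-07.
None of the other events listed affects the running of the period under the stated rules.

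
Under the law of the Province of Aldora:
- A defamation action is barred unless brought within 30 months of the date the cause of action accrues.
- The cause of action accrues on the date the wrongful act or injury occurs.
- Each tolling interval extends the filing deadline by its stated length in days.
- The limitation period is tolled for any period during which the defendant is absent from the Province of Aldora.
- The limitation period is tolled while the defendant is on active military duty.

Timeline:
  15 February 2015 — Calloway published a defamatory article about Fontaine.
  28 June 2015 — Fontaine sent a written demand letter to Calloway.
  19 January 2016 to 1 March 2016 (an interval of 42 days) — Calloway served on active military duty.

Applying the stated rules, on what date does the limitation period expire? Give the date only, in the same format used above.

26 September 2017

The limitation period began to run on 15 February 2015.
Adding the 30 months base period to 15 February 2015 gives a deadline of 15 August 2017, before any tolling.
The defendant's active military service from 19 January 2016 to 1 March 2016 tolled the period for 42 days, extending the deadline to 26 September 2017.
The other events in the timeline have no effect on the limitation period under the stated rules.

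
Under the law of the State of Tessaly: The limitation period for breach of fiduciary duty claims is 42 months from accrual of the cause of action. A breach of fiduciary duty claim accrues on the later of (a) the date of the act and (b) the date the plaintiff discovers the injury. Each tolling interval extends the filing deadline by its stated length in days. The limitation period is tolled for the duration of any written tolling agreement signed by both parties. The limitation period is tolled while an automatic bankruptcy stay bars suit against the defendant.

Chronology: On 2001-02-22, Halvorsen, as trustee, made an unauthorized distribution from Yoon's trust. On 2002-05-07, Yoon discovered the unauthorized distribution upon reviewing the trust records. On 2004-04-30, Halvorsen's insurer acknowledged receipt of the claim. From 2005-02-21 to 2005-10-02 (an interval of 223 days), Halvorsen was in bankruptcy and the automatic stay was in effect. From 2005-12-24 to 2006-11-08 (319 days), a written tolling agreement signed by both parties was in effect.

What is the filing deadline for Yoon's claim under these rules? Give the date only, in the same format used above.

2007-05-03

Because discovery on 2002-05-07 post-dates the 2001-02-22 act, accrual under the later-of rule falls on 2002-05-07.
The untolled deadline — 42 months after 2002-05-07 — is 2005-11-07.
The automatic bankruptcy stay from 2005-02-21 to 2005-10-02 tolled the period for 223 days, extending the deadline to 2006-06-18.
Because the written tolling agreement ran from 2005-12-24 to 2006-11-08, the deadline is extended by 319 days to 2007-05-03.
None of the other events listed affects the running of the period under the stated rules.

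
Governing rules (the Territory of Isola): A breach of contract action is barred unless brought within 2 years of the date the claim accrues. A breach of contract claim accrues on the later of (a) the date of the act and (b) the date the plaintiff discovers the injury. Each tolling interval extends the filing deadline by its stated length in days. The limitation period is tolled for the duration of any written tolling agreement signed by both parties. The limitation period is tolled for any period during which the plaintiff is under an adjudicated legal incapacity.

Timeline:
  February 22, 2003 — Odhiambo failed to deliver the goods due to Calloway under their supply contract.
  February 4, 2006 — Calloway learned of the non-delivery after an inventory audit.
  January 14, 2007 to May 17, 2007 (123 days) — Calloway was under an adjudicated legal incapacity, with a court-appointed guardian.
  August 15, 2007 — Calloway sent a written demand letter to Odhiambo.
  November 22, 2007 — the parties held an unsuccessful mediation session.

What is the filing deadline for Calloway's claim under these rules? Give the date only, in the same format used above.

Because discovery on February 4, 2006 post-dates the February 22, 2003 act, accrual under the later-of rule falls on February 4, 2006.
Adding the 2 years base period to February 4, 2006 gives a deadline of February 4, 2008, before any tolling.
Because the plaintiff's legal incapacity ran from January 14, 2007 to May 17, 2007, the deadline is extended by 123 days to June 6, 2008.
The other events in the timeline have no effect on the limitation period under the stated rules.

June 6, 2008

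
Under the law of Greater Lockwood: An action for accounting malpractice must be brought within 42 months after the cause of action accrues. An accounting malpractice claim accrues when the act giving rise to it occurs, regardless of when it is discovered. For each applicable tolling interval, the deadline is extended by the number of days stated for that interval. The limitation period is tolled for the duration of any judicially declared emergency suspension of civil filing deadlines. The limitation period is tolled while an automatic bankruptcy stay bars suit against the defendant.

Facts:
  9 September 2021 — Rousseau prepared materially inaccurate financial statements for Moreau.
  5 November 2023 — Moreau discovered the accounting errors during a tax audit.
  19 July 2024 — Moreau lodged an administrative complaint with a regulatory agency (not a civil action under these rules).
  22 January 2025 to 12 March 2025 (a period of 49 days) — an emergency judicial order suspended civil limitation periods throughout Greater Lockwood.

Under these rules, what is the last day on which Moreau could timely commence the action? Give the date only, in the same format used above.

27 April 2025

The claim accrued on 9 September 2021, when the wrongful act occurred; under the stated occurrence rule the 5 November 2023 discovery does not delay accrual.
The untolled deadline — 42 months after 9 September 2021 — is 9 March 2025.
Because the emergency suspension of filing deadlines ran from 22 January 2025 to 12 March 2025, the deadline is extended by 49 days to 27 April 2025.
None of the other events listed affects the running of the period under the stated rules.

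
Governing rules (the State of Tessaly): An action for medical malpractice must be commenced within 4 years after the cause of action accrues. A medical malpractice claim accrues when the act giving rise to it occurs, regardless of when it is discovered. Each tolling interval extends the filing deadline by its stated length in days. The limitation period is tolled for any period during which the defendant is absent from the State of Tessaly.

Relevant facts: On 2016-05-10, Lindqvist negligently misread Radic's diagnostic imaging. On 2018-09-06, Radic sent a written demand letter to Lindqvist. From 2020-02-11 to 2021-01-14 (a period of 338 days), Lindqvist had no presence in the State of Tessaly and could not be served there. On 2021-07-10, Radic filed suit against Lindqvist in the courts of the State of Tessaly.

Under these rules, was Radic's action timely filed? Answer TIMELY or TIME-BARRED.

TIME-BARRED

The limitation period began to run on 2016-05-10.
The untolled deadline — 4 years after 2016-05-10 — is 2020-05-10.
The defendant's absence from the jurisdiction from 2020-02-11 to 2021-01-14 tolled the period for 338 days, extending the deadline to 2021-04-13.
The other events in the timeline have no effect on the limitation period under the stated rules.
Filing on 2021-07-10 missed the 2021-04-13 deadline — the action is time-barred.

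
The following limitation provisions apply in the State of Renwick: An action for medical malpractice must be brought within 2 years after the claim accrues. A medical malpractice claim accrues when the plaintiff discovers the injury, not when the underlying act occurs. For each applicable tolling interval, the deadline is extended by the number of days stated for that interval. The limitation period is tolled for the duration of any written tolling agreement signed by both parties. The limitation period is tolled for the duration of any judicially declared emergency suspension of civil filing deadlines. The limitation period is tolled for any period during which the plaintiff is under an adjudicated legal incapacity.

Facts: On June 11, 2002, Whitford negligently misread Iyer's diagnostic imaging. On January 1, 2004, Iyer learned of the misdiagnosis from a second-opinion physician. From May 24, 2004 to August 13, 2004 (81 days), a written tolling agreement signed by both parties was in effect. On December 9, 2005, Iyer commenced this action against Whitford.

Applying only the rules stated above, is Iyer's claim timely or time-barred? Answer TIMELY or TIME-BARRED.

TIMELY

The claim did not accrue until Iyer discovered the injury on January 1, 2004; the June 11, 2002 act date does not start the clock under the stated rule.
Adding the 2 years base period to January 1, 2004 gives a deadline of January 1, 2006, before any tolling.
The written tolling agreement from May 24, 2004 to August 13, 2004 tolled the period for 81 days, extending the deadline to March 23, 2006.
The December 9, 2005 filing precedes the March 23, 2006 deadline; the claim is timely.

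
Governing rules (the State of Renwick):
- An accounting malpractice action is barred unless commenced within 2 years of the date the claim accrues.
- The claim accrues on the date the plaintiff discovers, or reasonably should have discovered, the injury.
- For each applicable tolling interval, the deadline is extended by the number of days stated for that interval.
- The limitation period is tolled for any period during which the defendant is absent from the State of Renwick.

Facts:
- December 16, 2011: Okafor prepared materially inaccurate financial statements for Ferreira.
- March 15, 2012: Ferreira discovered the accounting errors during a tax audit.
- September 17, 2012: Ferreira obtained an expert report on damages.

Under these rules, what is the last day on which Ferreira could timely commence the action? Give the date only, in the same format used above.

Accrual is tied to discovery, so the period began on March 15, 2012 rather than on December 16, 2011 when the act occurred.
Adding the 2 years base period to March 15, 2012 gives a deadline of March 15, 2014, before any tolling.
The other events in the timeline have no effect on the limitation period under the stated rules.

March 15, 2014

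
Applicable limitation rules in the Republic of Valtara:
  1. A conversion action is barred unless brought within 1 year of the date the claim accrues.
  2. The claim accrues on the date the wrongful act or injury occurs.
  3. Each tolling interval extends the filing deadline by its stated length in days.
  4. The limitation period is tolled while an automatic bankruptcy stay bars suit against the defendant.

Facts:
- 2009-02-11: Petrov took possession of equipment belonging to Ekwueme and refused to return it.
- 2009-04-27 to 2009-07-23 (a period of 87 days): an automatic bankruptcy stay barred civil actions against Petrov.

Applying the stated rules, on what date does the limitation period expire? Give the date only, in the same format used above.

2010-05-09

The claim accrued on 2009-02-11, the date of the act.
1 year from 2009-02-11 is 2010-02-11.
The period was tolled for 87 days by the automatic bankruptcy stay (2009-04-27 to 2009-07-23), pushing the deadline to 2010-05-09.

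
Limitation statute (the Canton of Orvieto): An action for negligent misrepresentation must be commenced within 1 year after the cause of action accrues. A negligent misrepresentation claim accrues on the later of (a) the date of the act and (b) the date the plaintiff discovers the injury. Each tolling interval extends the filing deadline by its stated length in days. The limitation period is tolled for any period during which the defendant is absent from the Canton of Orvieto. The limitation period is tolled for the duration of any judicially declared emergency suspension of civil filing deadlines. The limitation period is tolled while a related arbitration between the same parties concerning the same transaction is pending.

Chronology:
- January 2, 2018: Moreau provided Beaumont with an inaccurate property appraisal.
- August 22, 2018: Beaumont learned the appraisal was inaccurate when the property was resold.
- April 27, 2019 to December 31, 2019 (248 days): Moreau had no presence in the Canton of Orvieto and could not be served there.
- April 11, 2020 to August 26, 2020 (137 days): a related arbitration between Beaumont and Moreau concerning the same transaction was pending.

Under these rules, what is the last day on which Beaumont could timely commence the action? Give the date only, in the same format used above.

September 10, 2020

Taking the later of the act (January 2, 2018) and discovery (August 22, 2018), the claim accrued on August 22, 2018.
Adding the 1 year base period to August 22, 2018 gives a deadline of August 22, 2019, before any tolling.
The defendant's absence from the jurisdiction from April 27, 2019 to December 31, 2019 tolled the period for 248 days, extending the deadline to April 26, 2020.
The period was tolled for 137 days by the pending related arbitration (April 11, 2020 to August 26, 2020), pushing the deadline to September 10, 2020.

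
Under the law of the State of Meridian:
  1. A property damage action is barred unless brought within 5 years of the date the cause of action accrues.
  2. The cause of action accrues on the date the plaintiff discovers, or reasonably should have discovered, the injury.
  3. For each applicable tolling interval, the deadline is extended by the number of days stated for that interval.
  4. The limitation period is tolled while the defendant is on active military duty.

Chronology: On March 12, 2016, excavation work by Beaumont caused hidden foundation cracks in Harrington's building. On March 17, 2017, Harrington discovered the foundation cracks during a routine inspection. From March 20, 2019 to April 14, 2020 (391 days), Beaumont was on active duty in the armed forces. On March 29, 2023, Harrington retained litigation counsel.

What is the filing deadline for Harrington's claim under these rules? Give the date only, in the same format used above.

Accrual is tied to discovery, so the period began on March 17, 2017 rather than on March 12, 2016 when the act occurred.
The untolled deadline — 5 years after March 17, 2017 — is March 17, 2022.
The defendant's active military service from March 20, 2019 to April 14, 2020 tolled the period for 391 days, extending the deadline to April 12, 2023.
The other events in the timeline have no effect on the limitation period under the stated rules.

April 12, 2023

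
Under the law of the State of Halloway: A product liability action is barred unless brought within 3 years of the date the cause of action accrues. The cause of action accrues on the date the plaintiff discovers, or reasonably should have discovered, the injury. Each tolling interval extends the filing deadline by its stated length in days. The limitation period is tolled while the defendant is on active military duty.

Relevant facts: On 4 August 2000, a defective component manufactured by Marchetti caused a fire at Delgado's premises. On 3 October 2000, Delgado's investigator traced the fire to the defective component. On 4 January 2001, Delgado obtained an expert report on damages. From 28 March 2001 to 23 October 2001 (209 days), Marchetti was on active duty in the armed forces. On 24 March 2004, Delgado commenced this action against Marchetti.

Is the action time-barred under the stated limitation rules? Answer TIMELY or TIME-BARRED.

TIMELY

Accrual is tied to discovery, so the period began on 3 October 2000 rather than on 4 August 2000 when the act occurred.
Adding the 3 years base period to 3 October 2000 gives a deadline of 3 October 2003, before any tolling.
The defendant's active military service from 28 March 2001 to 23 October 2001 tolled the period for 209 days, extending the deadline to 29 April 2004.
Nothing else in the chronology tolls or restarts the period.
The 24 March 2004 filing precedes the 29 April 2004 deadline; the claim is timely.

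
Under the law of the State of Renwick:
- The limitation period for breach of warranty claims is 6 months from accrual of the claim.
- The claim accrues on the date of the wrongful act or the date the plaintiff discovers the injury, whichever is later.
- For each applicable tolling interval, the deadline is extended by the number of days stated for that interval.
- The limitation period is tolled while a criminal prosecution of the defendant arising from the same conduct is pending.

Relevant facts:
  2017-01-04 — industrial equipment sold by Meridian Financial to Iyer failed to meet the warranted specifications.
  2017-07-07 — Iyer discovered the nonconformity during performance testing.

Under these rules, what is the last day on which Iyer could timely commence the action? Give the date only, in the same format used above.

2018-01-07

The claim accrued on 2017-07-07 — the later of the 2017-01-04 act and the 2017-07-07 discovery.
Adding the 6 months base period to 2017-07-07 gives a deadline of 2018-01-07, before any tolling.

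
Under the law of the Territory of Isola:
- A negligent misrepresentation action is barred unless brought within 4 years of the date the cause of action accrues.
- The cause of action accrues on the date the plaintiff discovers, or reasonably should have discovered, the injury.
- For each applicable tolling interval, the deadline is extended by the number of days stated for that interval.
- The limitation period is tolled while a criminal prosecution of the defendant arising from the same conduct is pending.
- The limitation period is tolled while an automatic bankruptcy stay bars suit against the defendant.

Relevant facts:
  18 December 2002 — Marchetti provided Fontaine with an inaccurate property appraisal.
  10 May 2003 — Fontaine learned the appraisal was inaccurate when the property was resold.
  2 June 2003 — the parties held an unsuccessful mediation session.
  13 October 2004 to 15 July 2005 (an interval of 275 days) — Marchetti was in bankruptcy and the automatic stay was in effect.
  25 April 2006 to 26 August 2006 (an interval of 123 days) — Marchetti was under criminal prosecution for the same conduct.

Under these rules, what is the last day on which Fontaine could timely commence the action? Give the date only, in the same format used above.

The claim did not accrue until Fontaine discovered the injury on 10 May 2003; the 18 December 2002 act date does not start the clock under the stated rule.
Adding the 4 years base period to 10 May 2003 gives a deadline of 10 May 2007, before any tolling.
Because the automatic bankruptcy stay ran from 13 October 2004 to 15 July 2005, the deadline is extended by 275 days to 9 February 2008.
The pending criminal prosecution from 25 April 2006 to 26 August 2006 tolled the period for 123 days, extending the deadline to 11 June 2008.
The other events in the timeline have no effect on the limitation period under the stated rules.

11 June 2008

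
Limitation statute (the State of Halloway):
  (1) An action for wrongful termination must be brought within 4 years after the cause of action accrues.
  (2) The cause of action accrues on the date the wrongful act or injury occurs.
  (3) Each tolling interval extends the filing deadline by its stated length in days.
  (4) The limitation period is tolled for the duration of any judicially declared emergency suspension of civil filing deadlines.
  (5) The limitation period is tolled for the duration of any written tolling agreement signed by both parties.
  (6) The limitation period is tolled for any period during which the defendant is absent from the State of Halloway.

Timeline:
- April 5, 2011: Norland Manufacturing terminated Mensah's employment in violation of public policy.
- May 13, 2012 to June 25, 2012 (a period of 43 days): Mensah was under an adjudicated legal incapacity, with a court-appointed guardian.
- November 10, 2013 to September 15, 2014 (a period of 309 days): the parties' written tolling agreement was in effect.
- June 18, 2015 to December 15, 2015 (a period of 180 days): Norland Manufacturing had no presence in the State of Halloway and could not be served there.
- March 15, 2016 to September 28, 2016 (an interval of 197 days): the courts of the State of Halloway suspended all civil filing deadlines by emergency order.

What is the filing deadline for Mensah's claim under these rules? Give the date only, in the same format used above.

The limitation period began to run on April 5, 2011.
4 years from April 5, 2011 is April 5, 2015.
The period was tolled for 309 days by the written tolling agreement (November 10, 2013 to September 15, 2014), pushing the deadline to February 8, 2016.
Because the defendant's absence from the jurisdiction ran from June 18, 2015 to December 15, 2015, the deadline is extended by 180 days to August 6, 2016.
The period was tolled for 197 days by the emergency suspension of filing deadlines (March 15, 2016 to September 28, 2016), pushing the deadline to February 19, 2017.
Although the plaintiff's incapacity ran from May 13, 2012 to June 25, 2012, the stated rules do not make that a tolling event, so it is disregarded.

February 19, 2017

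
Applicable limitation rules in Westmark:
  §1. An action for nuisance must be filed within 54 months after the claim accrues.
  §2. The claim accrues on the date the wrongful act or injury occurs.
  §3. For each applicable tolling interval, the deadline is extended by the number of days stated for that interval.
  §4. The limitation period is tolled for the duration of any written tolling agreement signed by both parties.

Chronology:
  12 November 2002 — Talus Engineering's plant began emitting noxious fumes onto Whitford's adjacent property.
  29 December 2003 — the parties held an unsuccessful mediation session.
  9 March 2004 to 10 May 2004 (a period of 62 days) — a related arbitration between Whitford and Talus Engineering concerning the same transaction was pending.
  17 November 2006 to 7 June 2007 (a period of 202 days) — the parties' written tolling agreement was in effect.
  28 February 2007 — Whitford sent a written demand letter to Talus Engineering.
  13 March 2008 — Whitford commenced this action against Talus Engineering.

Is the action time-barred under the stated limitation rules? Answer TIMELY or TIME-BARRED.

The limitation period began to run on 12 November 2002.
54 months from 12 November 2002 is 12 May 2007.
The written tolling agreement from 17 November 2006 to 7 June 2007 tolled the period for 202 days, extending the deadline to 30 November 2007.
No stated provision tolls the period for a pending arbitration, so the interval from 9 March 2004 to 10 May 2004 has no effect on the deadline.
None of the other events listed affects the running of the period under the stated rules.
The 13 March 2008 filing falls after the 30 November 2007 deadline; the claim is time-barred.

TIME-BARRED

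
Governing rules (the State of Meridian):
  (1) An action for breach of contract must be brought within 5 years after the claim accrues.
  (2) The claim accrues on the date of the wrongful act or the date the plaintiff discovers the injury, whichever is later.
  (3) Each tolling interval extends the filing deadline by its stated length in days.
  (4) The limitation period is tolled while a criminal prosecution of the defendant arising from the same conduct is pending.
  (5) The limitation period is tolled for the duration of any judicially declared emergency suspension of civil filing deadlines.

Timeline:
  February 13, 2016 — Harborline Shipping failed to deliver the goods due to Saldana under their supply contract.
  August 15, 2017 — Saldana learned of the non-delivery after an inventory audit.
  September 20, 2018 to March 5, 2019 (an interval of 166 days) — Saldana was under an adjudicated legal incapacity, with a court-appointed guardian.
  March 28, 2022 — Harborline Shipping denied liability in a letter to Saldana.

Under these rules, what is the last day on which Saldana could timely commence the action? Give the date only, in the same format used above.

August 15, 2022

The claim accrued on August 15, 2017 — the later of the February 13, 2016 act and the August 15, 2017 discovery.
5 years from August 15, 2017 is August 15, 2022.
Although the plaintiff's incapacity ran from September 20, 2018 to March 5, 2019, the stated rules do not make that a tolling event, so it is disregarded.
Nothing else in the chronology tolls or restarts the period.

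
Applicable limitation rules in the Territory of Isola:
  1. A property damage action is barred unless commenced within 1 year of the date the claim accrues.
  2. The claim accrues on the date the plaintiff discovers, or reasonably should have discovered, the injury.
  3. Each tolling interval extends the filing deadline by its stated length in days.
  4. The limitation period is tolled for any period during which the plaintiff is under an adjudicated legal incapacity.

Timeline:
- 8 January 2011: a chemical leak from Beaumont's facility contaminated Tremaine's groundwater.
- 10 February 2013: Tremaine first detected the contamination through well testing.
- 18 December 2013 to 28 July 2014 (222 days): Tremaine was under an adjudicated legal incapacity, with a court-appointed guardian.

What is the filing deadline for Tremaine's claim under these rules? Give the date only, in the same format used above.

20 September 2014

Accrual is tied to discovery, so the period began on 10 February 2013 rather than on 8 January 2011 when the act occurred.
Adding the 1 year base period to 10 February 2013 gives a deadline of 10 February 2014, before any tolling.
Because the plaintiff's legal incapacity ran from 18 December 2013 to 28 July 2014, the deadline is extended by 222 days to 20 September 2014.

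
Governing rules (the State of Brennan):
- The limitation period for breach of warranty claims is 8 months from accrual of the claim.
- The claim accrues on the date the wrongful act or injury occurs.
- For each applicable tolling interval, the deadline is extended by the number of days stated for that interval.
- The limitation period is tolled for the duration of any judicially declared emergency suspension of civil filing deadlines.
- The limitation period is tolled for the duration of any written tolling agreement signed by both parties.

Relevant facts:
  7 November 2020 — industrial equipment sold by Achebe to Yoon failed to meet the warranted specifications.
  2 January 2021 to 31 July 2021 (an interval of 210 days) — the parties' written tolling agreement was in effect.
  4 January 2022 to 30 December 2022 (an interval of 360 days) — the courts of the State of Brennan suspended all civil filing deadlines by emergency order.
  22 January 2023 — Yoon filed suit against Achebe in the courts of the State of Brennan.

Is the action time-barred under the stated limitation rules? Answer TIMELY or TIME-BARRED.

TIMELY

The limitation period began to run on 7 November 2020.
Adding the 8 months base period to 7 November 2020 gives a deadline of 7 July 2021, before any tolling.
The written tolling agreement from 2 January 2021 to 31 July 2021 tolled the period for 210 days, extending the deadline to 2 February 2022.
Because the emergency suspension of filing deadlines ran from 4 January 2022 to 30 December 2022, the deadline is extended by 360 days to 28 January 2023.
The 22 January 2023 filing precedes the 28 January 2023 deadline; the claim is timely.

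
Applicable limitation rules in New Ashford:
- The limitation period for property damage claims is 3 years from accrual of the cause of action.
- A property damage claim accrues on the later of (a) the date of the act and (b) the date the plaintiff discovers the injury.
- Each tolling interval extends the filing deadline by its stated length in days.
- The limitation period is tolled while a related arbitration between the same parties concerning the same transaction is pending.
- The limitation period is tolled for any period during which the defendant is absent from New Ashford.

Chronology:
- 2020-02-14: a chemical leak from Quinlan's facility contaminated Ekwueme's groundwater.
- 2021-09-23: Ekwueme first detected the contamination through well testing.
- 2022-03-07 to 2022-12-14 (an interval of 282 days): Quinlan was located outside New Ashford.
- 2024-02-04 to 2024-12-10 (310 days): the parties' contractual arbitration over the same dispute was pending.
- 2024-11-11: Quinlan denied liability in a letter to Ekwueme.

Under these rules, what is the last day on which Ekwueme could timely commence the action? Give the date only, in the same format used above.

2026-05-08

The claim accrued on 2021-09-23 — the later of the 2020-02-14 act and the 2021-09-23 discovery.
3 years from 2021-09-23 is 2024-09-23.
The period was tolled for 282 days by the defendant's absence from the jurisdiction (2022-03-07 to 2022-12-14), pushing the deadline to 2025-07-02.
The pending related arbitration from 2024-02-04 to 2024-12-10 tolled the period for 310 days, extending the deadline to 2026-05-08.
Nothing else in the chronology tolls or restarts the period.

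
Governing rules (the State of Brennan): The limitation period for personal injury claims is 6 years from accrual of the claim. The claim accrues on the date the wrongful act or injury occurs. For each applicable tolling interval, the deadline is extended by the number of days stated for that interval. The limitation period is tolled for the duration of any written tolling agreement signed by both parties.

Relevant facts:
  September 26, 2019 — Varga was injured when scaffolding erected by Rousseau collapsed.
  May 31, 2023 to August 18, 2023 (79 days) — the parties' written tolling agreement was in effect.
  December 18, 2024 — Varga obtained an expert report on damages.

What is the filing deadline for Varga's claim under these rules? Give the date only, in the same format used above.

December 14, 2025

The limitation period began to run on September 26, 2019.
6 years from September 26, 2019 is September 26, 2025.
Because the written tolling agreement ran from May 31, 2023 to August 18, 2023, the deadline is extended by 79 days to December 14, 2025.
The other events in the timeline have no effect on the limitation period under the stated rules.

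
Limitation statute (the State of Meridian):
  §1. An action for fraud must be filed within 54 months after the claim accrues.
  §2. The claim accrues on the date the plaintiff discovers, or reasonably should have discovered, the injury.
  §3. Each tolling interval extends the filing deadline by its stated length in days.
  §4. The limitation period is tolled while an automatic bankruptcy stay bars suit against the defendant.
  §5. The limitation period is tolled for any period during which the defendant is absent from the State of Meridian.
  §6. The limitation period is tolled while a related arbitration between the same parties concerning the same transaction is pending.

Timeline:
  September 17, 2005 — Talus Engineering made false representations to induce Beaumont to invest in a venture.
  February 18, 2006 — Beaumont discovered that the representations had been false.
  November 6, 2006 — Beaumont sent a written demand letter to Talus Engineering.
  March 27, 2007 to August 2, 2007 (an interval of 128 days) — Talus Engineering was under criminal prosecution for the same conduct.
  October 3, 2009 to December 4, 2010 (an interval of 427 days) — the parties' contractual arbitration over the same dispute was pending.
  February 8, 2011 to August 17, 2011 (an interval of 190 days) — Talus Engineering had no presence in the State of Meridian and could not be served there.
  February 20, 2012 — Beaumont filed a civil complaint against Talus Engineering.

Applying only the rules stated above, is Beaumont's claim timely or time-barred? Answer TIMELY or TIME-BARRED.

The claim did not accrue until Beaumont discovered the injury on February 18, 2006; the September 17, 2005 act date does not start the clock under the stated rule.
Adding the 54 months base period to February 18, 2006 gives a deadline of August 18, 2010, before any tolling.
The pending related arbitration from October 3, 2009 to December 4, 2010 tolled the period for 427 days, extending the deadline to October 19, 2011.
The period was tolled for 190 days by the defendant's absence from the jurisdiction (February 8, 2011 to August 17, 2011), pushing the deadline to April 26, 2012.
The pending criminal prosecution from March 27, 2007 to August 2, 2007 does not toll the period, because no stated rule makes a criminal prosecution a tolling event.
The other events in the timeline have no effect on the limitation period under the stated rules.
Filing on February 20, 2012 beat the April 26, 2012 deadline — the action is timely.

TIMELY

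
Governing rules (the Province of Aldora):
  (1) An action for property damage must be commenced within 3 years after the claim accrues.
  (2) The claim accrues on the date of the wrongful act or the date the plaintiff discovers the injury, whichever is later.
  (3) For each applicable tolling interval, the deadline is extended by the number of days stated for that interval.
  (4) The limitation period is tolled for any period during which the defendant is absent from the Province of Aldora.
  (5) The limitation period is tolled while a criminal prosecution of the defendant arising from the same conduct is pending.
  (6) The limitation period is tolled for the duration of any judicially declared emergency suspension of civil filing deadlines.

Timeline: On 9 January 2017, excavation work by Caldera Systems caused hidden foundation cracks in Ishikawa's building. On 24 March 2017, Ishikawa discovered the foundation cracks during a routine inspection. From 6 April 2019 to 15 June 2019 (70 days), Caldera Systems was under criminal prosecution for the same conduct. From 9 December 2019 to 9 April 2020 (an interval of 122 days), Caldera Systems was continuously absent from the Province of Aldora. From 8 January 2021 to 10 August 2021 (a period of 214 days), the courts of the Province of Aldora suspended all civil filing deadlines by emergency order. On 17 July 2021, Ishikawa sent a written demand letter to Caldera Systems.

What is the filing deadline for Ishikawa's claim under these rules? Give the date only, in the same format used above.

2 October 2020

Because discovery on 24 March 2017 post-dates the 9 January 2017 act, accrual under the later-of rule falls on 24 March 2017.
The untolled deadline — 3 years after 24 March 2017 — is 24 March 2020.
Because the pending criminal prosecution ran from 6 April 2019 to 15 June 2019, the deadline is extended by 70 days to 2 June 2020.
The defendant's absence from the jurisdiction from 9 December 2019 to 9 April 2020 tolled the period for 122 days, extending the deadline to 2 October 2020.
The emergency suspension of filing deadlines from 8 January 2021 to 10 August 2021 began after the period had already run on 2 October 2020, so it has no tolling effect.
The other events in the timeline have no effect on the limitation period under the stated rules.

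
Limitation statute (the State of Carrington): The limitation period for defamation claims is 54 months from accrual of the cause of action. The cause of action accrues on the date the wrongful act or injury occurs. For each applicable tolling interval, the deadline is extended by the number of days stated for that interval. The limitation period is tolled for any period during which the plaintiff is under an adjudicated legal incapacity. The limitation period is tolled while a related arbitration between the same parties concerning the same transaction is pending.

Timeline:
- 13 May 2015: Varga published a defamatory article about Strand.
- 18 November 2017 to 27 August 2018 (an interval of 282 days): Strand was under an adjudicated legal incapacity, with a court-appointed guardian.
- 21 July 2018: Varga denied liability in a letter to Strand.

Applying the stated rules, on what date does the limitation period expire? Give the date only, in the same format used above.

The limitation period began to run on 13 May 2015.
The untolled deadline — 54 months after 13 May 2015 — is 13 November 2019.
The period was tolled for 282 days by the plaintiff's legal incapacity (18 November 2017 to 27 August 2018), pushing the deadline to 21 August 2020.
Nothing else in the chronology tolls or restarts the period.

21 August 2020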